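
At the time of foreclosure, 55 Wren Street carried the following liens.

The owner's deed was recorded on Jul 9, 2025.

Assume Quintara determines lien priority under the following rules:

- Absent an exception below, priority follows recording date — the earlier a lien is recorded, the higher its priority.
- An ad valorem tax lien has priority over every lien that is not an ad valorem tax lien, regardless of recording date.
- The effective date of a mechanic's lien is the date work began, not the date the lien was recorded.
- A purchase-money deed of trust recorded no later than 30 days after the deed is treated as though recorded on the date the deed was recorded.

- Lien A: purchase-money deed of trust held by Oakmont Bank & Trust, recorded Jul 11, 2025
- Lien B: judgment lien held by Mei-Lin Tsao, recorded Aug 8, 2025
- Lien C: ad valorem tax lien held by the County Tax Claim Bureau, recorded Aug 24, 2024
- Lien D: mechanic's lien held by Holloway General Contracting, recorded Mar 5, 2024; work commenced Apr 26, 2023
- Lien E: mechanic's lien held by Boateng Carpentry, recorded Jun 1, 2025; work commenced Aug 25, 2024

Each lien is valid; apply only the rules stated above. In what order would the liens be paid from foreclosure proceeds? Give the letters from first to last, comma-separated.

Effective dates after the stated exceptions: A's effective date is the deed date, Jul 9, 2025; D relates back to Apr 26, 2023 (work commenced); E is treated as recorded Aug 25, 2024, the work-commencement date.
C is an ad valorem tax lien and takes priority over every other lien.
Remaining liens by effective date: D (Apr 26, 2023), E (Aug 25, 2024), A (Jul 9, 2025), B (Aug 8, 2025).

C, D, E, A, B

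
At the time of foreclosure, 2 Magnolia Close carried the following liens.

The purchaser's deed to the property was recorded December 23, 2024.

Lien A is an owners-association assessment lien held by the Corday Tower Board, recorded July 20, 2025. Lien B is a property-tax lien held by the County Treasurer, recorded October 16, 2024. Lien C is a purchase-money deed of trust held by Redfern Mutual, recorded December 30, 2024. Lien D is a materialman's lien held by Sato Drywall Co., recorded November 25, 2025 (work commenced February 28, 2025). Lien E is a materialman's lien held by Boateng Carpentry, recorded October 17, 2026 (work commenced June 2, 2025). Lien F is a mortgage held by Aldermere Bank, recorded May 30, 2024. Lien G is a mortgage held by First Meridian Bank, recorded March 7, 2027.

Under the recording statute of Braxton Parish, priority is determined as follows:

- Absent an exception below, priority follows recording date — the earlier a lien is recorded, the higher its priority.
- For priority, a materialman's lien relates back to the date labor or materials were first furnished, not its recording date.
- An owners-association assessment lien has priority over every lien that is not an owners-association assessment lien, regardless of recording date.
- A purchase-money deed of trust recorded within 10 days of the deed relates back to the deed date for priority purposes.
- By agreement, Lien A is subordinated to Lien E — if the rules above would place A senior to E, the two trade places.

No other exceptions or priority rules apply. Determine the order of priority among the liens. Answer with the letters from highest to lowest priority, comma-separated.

E, F, B, C, D, A, G

Effective dates after the stated exceptions: C relates back to the deed date December 23, 2024; D's effective date is February 28, 2025, when work began; E is treated as recorded June 2, 2025, the work-commencement date.
As an owners-association assessment lien, A is senior to every other lien.
Among the remaining liens, by effective date: F (May 30, 2024), B (October 16, 2024), C (December 23, 2024), D (February 28, 2025), E (June 2, 2025), G (March 7, 2027).
The subordination applies — A was senior to E — so A and E swap.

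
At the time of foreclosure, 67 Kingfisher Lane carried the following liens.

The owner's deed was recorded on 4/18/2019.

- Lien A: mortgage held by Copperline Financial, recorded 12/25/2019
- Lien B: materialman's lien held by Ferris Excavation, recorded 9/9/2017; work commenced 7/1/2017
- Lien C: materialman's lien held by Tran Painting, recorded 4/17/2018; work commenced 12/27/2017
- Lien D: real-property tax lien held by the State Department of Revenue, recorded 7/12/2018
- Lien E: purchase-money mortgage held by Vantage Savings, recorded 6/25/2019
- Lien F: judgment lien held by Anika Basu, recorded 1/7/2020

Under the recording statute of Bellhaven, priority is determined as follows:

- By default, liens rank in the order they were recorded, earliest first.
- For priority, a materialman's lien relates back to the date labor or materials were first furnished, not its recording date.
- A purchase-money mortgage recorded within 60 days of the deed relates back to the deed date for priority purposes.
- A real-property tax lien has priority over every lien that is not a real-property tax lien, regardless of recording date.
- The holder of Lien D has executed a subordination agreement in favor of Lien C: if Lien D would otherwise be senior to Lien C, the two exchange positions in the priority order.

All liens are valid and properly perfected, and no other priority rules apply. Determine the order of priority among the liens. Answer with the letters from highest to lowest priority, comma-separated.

Effective dates: B relates back to 7/1/2017 (work commenced); C's effective date is 12/27/2017, when work began; E was recorded 68 days after the deed, outside the 60-day window, so it keeps its recording date.
D, as a real-property tax lien, has superpriority and ranks first.
Remaining liens by effective date: B (7/1/2017), C (12/27/2017), E (6/25/2019), A (12/25/2019), F (1/7/2020).
Because D would otherwise rank above C, the subordination swaps them.

C, B, D, E, A, F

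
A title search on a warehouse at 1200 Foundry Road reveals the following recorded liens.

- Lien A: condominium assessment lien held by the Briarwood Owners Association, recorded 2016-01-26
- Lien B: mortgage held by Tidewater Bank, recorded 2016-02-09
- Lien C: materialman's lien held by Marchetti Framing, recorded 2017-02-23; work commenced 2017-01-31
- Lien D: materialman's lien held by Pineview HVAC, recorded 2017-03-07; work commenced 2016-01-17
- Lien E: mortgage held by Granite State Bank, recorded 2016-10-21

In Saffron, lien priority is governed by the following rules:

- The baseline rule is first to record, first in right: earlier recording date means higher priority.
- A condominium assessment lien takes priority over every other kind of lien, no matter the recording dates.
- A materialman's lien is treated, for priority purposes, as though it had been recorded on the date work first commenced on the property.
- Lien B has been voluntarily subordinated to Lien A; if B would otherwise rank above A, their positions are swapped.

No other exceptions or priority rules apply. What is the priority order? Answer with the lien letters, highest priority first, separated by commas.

Effective dates after the stated exceptions: C's effective date is 2017-01-31, when work began; D relates back to 2016-01-17 (work commenced).
A is a condominium assessment lien, so it outranks all other liens regardless of date.
Ordering the rest by effective date: D (2016-01-17), B (2016-02-09), E (2016-10-21), C (2017-01-31).
B is already junior to A, so the subordination agreement changes nothing.

A, D, B, E, C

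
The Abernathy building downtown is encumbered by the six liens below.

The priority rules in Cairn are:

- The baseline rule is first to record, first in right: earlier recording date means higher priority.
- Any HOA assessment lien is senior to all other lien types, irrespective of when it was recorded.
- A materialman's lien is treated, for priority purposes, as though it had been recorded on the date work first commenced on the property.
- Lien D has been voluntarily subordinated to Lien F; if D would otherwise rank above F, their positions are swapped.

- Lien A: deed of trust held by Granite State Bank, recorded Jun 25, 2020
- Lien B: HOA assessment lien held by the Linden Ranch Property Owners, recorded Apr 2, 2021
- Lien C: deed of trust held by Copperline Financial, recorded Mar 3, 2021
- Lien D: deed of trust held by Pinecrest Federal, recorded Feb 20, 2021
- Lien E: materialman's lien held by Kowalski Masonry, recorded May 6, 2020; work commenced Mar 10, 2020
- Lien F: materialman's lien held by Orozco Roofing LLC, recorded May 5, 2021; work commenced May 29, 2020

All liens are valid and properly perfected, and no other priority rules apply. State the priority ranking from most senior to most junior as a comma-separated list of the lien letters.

B, E, F, A, D, C

Adjusting effective dates: E's effective date is Mar 10, 2020, when work began; F is treated as recorded May 29, 2020, the work-commencement date.
B is an HOA assessment lien, so it outranks all other liens regardless of date.
Ordering the rest by effective date: E (Mar 10, 2020), F (May 29, 2020), A (Jun 25, 2020), D (Feb 20, 2021), C (Mar 3, 2021).
D already ranks below F; the subordination has no effect.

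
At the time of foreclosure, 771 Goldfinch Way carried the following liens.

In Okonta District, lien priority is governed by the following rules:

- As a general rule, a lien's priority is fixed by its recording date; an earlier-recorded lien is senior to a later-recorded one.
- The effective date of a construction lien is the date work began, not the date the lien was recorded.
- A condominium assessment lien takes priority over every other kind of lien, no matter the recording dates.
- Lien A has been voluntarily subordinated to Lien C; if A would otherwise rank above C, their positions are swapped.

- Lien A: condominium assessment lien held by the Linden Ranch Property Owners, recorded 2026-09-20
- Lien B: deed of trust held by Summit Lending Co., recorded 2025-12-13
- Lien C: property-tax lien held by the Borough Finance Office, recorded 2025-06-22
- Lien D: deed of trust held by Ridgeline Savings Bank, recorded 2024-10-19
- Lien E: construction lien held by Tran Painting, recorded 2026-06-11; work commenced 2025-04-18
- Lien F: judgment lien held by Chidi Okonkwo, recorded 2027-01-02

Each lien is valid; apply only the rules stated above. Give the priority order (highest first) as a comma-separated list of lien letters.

C, D, E, A, B, F

First, effective dates: E relates back to 2025-04-18 (work commenced).
A, as a condominium assessment lien, has superpriority and ranks first.
Remaining liens by effective date: D (2024-10-19), E (2025-04-18), C (2025-06-22), B (2025-12-13), F (2027-01-02).
The subordination applies — A was senior to C — so A and C swap.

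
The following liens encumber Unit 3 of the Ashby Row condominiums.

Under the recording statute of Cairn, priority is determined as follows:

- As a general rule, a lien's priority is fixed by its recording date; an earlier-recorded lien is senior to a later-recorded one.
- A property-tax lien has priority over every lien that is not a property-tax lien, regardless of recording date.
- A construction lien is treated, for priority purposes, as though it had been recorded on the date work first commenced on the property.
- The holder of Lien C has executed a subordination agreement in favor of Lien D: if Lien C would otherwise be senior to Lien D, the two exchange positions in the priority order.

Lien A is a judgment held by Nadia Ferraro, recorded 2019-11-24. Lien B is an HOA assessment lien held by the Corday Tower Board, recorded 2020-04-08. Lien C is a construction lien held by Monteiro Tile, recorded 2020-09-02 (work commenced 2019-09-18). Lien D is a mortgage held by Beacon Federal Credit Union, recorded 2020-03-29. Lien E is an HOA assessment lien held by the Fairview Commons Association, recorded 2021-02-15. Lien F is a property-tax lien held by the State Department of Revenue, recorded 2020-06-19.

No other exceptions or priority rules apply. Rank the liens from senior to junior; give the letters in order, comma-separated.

Effective dates: C relates back to 2019-09-18 (work commenced).
F, as a property-tax lien, has superpriority and ranks first.
Among the remaining liens, by effective date: C (2019-09-18), A (2019-11-24), D (2020-03-29), B (2020-04-08), E (2021-02-15).
C is senior to D before the subordination, so the two trade places.

F, D, A, C, B, E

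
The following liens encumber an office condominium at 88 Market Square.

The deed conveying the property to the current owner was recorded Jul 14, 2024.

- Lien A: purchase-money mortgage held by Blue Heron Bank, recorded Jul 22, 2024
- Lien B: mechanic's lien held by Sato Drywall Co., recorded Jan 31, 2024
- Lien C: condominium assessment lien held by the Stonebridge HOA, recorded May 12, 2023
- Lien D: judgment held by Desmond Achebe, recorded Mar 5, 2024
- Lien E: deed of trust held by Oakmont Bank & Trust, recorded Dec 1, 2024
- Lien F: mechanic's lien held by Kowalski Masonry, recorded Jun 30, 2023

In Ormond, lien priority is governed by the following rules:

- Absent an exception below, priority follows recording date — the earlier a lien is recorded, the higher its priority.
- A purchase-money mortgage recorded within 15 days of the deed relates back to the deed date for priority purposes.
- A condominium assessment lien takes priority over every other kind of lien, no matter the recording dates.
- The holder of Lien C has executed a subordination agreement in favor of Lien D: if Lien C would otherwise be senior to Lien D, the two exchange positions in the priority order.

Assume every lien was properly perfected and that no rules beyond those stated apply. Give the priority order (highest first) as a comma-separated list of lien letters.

D, F, B, C, A, E

Adjusting effective dates: A's effective date is the deed date, Jul 14, 2024.
C, as a condominium assessment lien, has superpriority and ranks first.
The other liens, earliest effective date first: F (Jun 30, 2023), B (Jan 31, 2024), D (Mar 5, 2024), A (Jul 14, 2024), E (Dec 1, 2024).
C would otherwise be senior to D, so under the subordination agreement C and D exchange positions.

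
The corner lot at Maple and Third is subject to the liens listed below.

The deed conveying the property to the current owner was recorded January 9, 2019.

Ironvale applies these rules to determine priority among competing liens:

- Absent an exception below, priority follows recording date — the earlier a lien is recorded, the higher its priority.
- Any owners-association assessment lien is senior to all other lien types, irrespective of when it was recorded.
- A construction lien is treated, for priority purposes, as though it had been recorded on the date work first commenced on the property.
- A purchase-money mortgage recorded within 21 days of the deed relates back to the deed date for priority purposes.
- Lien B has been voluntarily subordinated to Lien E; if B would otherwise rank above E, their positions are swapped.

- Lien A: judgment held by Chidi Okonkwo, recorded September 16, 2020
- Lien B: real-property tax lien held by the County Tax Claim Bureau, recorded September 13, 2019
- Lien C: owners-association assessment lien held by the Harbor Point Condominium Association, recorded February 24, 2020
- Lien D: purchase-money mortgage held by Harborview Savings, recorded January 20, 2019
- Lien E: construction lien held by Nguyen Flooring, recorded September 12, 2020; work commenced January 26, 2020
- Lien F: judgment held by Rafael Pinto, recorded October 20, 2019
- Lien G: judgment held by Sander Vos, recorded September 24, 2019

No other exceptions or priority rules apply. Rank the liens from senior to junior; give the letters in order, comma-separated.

C, D, E, G, F, B, A

Effective dates: D was recorded within the 21-day window, so its effective date is the deed date January 9, 2019; E is treated as recorded January 26, 2020, the work-commencement date.
C is an owners-association assessment lien and takes priority over every other lien.
Remaining liens by effective date: D (January 9, 2019), B (September 13, 2019), G (September 24, 2019), F (October 20, 2019), E (January 26, 2020), A (September 16, 2020).
B would otherwise be senior to E, so under the subordination agreement B and E exchange positions.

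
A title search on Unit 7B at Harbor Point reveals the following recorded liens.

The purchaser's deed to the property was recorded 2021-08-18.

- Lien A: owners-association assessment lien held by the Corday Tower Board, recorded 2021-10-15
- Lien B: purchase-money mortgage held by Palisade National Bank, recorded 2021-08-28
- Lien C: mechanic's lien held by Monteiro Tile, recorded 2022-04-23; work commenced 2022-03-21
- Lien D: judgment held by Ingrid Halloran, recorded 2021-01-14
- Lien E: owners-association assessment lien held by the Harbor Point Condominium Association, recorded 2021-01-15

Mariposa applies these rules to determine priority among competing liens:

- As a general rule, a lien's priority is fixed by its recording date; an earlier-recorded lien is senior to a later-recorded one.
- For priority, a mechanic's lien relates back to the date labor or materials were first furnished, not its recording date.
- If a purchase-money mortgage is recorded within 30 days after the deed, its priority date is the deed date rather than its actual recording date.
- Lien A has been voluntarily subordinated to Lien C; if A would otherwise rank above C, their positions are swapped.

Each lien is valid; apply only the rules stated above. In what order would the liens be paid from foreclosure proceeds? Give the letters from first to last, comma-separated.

D, E, B, C, A

First, effective dates: B relates back to the deed date 2021-08-18; C is treated as recorded 2022-03-21, the work-commencement date.
Ordering by effective date: D (2021-01-14), E (2021-01-15), B (2021-08-18), A (2021-10-15), C (2022-03-21).
The subordination applies — A was senior to C — so A and C swap.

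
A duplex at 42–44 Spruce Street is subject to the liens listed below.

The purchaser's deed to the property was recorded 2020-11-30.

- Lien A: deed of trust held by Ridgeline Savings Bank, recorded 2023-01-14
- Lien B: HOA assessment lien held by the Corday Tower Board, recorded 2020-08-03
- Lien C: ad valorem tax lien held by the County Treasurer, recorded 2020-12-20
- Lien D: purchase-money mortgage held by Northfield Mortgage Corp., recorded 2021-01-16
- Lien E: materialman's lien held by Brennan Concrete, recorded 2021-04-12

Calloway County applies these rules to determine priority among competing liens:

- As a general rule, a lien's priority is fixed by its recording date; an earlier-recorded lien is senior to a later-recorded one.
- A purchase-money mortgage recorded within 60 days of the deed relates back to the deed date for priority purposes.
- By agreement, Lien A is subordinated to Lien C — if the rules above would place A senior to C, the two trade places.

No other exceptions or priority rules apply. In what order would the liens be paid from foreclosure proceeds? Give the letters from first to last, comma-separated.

B, D, C, E, A

First, effective dates: D was recorded within the 60-day window, so its effective date is the deed date 2020-11-30.
Ordering by effective date: B (2020-08-03), D (2020-11-30), C (2020-12-20), E (2021-04-12), A (2023-01-14).
A already ranks below C; the subordination has no effect.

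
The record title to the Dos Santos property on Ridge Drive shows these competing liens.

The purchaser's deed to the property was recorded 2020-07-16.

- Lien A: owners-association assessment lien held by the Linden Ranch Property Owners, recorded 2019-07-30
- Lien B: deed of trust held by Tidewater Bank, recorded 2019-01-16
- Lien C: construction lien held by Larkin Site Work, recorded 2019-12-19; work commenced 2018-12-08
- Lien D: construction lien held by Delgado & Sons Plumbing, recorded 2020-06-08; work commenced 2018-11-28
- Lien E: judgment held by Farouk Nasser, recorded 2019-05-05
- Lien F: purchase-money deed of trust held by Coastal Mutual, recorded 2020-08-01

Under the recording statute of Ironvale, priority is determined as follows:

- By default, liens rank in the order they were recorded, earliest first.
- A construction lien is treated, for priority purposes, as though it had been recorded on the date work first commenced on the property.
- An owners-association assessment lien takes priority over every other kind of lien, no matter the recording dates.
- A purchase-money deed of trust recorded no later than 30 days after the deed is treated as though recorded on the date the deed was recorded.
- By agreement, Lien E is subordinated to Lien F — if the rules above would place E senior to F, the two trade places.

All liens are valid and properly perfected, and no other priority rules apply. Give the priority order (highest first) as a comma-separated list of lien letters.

A, D, C, B, F, E

First, effective dates: C's effective date is 2018-12-08, when work began; D's effective date is 2018-11-28, when work began; F was recorded within the 30-day window, so its effective date is the deed date 2020-07-16.
As an owners-association assessment lien, A is senior to every other lien.
Remaining liens by effective date: D (2018-11-28), C (2018-12-08), B (2019-01-16), E (2019-05-05), F (2020-07-16).
Because E would otherwise rank above F, the subordination swaps them.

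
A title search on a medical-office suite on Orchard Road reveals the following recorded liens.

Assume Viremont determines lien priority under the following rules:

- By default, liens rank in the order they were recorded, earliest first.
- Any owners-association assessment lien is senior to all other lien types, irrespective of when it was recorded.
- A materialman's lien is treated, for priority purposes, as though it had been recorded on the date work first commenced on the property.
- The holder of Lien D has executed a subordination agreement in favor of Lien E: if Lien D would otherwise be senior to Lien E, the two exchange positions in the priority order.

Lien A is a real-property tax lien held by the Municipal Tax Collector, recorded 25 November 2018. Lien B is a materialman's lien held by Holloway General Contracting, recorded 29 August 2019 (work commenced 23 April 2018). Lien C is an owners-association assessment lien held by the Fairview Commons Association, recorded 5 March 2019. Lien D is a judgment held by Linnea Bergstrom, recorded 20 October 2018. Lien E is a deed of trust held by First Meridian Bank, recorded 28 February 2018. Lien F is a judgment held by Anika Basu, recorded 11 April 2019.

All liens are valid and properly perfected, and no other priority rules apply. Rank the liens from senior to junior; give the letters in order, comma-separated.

First, effective dates: B relates back to 23 April 2018 (work commenced).
C, as an owners-association assessment lien, has superpriority and ranks first.
Remaining liens by effective date: E (28 February 2018), B (23 April 2018), D (20 October 2018), A (25 November 2018), F (11 April 2019).
Since D is not senior to E, the subordination leaves the order unchanged.

C, E, B, D, A, F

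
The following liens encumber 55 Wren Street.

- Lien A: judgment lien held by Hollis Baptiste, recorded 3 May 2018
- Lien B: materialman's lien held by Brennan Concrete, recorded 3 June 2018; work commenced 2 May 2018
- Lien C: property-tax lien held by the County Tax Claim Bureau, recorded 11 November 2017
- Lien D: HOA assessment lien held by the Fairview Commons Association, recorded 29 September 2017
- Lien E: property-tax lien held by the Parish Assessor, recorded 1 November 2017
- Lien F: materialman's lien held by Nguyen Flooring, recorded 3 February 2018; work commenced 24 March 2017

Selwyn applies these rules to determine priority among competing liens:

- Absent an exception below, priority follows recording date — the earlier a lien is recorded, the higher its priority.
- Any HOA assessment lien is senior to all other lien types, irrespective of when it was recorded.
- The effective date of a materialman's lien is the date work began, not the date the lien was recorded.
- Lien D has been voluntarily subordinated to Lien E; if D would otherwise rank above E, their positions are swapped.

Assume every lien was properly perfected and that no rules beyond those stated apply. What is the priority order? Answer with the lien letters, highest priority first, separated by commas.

Effective dates: B's effective date is 2 May 2018, when work began; F relates back to 24 March 2017 (work commenced).
D, as an HOA assessment lien, has superpriority and ranks first.
Ordering the rest by effective date: F (24 March 2017), E (1 November 2017), C (11 November 2017), B (2 May 2018), A (3 May 2018).
Because D would otherwise rank above E, the subordination swaps them.

E, F, D, C, B, A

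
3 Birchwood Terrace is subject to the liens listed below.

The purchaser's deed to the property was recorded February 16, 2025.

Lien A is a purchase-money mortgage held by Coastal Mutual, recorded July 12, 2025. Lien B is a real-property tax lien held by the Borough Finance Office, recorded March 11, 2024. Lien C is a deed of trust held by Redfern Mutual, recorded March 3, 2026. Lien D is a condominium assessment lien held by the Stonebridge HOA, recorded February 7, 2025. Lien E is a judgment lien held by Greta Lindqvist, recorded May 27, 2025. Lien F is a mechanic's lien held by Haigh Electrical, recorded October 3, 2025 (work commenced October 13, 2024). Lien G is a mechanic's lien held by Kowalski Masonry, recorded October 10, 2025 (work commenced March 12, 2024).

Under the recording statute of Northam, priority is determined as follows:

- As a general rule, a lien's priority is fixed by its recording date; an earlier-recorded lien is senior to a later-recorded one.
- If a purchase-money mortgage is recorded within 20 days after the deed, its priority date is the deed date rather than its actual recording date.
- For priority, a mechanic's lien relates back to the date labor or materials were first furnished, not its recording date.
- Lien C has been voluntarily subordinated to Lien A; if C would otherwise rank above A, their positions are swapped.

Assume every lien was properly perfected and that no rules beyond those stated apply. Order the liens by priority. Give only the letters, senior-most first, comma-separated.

Adjusting effective dates: A missed the 20-day window (146 days after the deed), so its recording date stands; F relates back to October 13, 2024 (work commenced); G's effective date is March 12, 2024, when work began.
Sorted by effective date: B (March 11, 2024), G (March 12, 2024), F (October 13, 2024), D (February 7, 2025), E (May 27, 2025), A (July 12, 2025), C (March 3, 2026).
C already ranks below A; the subordination has no effect.

B, G, F, D, E, A, C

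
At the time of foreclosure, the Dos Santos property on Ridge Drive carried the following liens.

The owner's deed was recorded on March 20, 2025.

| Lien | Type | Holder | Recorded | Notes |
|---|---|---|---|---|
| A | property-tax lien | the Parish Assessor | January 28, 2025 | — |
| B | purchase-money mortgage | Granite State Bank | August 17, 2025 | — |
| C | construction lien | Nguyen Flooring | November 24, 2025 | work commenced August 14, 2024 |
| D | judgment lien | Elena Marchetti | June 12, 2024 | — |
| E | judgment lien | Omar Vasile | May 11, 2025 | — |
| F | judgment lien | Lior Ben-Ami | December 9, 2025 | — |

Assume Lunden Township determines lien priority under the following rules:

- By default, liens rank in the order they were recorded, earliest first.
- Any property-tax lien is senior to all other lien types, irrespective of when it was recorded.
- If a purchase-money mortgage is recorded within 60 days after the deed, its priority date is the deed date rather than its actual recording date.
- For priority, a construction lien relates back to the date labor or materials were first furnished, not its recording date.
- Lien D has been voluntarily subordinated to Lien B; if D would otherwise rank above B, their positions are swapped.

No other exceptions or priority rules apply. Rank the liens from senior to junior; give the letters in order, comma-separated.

A, B, C, E, D, F

Effective dates: B was recorded 150 days after the deed, outside the 60-day window, so it keeps its recording date; C's effective date is August 14, 2024, when work began.
As a property-tax lien, A is senior to every other lien.
Ordering the rest by effective date: D (June 12, 2024), C (August 14, 2024), E (May 11, 2025), B (August 17, 2025), F (December 9, 2025).
Because D would otherwise rank above B, the subordination swaps them.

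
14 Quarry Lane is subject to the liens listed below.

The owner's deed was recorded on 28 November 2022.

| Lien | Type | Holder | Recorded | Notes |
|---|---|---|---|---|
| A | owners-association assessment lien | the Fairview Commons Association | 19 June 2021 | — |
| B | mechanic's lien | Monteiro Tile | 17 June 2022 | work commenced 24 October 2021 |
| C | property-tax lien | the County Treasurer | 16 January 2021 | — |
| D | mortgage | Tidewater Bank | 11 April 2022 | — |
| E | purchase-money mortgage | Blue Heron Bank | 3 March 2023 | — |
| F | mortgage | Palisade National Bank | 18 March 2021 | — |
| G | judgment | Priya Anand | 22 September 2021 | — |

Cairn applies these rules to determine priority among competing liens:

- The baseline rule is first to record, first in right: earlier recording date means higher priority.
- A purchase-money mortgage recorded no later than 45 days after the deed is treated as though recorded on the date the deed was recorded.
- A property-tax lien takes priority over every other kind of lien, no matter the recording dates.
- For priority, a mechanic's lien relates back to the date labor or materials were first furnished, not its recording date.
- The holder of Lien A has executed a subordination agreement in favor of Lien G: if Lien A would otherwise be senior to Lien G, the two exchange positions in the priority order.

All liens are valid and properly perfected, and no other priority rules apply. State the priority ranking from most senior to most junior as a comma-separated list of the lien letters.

C, F, G, A, B, D, E

Adjusting effective dates: B's effective date is 24 October 2021, when work began; E was recorded 95 days after the deed — beyond 45 days — so no relation-back applies.
C is a property-tax lien, so it outranks all other liens regardless of date.
Remaining liens by effective date: F (18 March 2021), A (19 June 2021), G (22 September 2021), B (24 October 2021), D (11 April 2022), E (3 March 2023).
Because A would otherwise rank above G, the subordination swaps them.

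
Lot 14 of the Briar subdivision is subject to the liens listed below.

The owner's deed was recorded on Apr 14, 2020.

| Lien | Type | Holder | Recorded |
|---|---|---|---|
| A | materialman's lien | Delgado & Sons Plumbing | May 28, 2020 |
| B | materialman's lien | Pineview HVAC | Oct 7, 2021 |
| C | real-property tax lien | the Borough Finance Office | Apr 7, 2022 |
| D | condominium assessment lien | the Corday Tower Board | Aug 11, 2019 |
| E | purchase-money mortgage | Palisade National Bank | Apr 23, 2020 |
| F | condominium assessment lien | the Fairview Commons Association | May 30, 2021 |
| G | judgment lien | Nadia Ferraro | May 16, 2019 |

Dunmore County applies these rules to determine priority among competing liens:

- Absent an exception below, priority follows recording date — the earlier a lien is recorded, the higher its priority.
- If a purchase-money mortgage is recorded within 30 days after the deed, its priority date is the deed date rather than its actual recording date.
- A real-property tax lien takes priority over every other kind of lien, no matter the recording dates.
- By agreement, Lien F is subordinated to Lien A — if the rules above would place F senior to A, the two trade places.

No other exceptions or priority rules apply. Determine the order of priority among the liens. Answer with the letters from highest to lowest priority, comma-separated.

Effective dates: E was recorded within the 30-day window, so its effective date is the deed date Apr 14, 2020.
As a real-property tax lien, C is senior to every other lien.
Among the remaining liens, by effective date: G (May 16, 2019), D (Aug 11, 2019), E (Apr 14, 2020), A (May 28, 2020), F (May 30, 2021), B (Oct 7, 2021).
F is already junior to A, so the subordination agreement changes nothing.

C, G, D, E, A, F, B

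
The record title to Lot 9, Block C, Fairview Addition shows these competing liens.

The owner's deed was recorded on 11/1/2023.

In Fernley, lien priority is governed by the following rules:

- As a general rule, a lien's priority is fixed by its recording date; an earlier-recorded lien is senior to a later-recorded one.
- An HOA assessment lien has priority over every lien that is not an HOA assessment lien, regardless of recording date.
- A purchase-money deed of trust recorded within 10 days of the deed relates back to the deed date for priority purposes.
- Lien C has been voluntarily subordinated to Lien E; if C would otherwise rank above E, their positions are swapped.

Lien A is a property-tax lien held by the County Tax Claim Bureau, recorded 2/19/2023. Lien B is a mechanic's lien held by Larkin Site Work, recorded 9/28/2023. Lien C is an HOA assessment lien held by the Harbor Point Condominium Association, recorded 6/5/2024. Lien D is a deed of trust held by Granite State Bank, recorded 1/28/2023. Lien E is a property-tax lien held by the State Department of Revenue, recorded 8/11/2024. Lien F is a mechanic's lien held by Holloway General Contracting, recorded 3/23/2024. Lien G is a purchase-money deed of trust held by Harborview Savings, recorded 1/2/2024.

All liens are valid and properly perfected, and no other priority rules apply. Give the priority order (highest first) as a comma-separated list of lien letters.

Adjusting effective dates: G missed the 10-day window (62 days after the deed), so its recording date stands.
C is an HOA assessment lien, so it outranks all other liens regardless of date.
Ordering the rest by effective date: D (1/28/2023), A (2/19/2023), B (9/28/2023), G (1/2/2024), F (3/23/2024), E (8/11/2024).
C would otherwise be senior to E, so under the subordination agreement C and E exchange positions.

E, D, A, B, G, F, C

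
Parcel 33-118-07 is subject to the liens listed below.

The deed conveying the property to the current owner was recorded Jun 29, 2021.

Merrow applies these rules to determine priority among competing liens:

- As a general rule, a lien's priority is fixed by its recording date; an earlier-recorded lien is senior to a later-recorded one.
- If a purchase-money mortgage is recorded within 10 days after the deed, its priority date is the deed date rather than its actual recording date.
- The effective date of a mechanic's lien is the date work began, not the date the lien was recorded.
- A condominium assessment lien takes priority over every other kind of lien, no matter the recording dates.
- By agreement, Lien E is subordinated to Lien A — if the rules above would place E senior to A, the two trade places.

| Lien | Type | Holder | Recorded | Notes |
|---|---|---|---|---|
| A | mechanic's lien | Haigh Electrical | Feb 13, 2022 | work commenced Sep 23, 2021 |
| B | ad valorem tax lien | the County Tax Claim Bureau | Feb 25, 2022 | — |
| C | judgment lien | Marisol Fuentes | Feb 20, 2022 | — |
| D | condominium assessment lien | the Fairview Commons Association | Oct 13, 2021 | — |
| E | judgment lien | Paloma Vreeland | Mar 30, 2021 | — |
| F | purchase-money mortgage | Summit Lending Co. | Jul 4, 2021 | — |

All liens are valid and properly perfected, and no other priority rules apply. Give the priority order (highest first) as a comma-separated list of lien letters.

Effective dates after the stated exceptions: A is treated as recorded Sep 23, 2021, the work-commencement date; F was recorded within the 10-day window, so its effective date is the deed date Jun 29, 2021.
D is a condominium assessment lien and takes priority over every other lien.
Among the remaining liens, by effective date: E (Mar 30, 2021), F (Jun 29, 2021), A (Sep 23, 2021), C (Feb 20, 2022), B (Feb 25, 2022).
E would otherwise be senior to A, so under the subordination agreement E and A exchange positions.

D, A, F, E, C, B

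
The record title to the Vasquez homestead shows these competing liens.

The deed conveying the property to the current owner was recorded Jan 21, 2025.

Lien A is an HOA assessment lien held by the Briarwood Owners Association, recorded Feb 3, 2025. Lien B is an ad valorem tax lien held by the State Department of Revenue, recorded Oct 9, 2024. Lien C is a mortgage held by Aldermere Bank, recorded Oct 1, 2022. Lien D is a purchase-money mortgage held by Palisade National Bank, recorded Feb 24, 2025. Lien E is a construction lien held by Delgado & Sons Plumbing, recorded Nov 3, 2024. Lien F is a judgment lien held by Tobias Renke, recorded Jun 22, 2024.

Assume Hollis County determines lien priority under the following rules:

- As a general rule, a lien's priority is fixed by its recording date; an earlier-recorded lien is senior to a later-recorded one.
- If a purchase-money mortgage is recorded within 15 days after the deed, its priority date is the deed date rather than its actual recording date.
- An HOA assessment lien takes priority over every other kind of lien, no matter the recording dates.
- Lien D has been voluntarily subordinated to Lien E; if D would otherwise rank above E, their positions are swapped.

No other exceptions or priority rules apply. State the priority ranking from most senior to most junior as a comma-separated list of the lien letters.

A, C, F, B, E, D

Adjusting effective dates: D missed the 15-day window (34 days after the deed), so its recording date stands.
A is an HOA assessment lien, so it outranks all other liens regardless of date.
Remaining liens by effective date: C (Oct 1, 2022), F (Jun 22, 2024), B (Oct 9, 2024), E (Nov 3, 2024), D (Feb 24, 2025).
D is already junior to E, so the subordination agreement changes nothing.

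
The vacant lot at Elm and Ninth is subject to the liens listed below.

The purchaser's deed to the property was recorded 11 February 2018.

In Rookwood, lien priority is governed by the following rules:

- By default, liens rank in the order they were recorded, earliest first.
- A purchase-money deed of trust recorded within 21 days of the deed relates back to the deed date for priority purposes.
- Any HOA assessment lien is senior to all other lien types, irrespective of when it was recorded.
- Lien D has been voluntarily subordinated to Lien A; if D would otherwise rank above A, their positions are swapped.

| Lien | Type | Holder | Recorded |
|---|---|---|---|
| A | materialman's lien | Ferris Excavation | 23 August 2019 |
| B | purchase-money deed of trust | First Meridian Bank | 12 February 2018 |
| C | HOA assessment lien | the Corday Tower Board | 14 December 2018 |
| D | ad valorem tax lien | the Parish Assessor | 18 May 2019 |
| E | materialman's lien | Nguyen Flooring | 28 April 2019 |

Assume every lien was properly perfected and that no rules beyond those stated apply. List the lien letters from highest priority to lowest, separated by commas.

Effective dates after the stated exceptions: B relates back to the deed date 11 February 2018.
C is an HOA assessment lien, so it outranks all other liens regardless of date.
Remaining liens by effective date: B (11 February 2018), E (28 April 2019), D (18 May 2019), A (23 August 2019).
D is senior to A before the subordination, so the two trade places.

C, B, E, A, D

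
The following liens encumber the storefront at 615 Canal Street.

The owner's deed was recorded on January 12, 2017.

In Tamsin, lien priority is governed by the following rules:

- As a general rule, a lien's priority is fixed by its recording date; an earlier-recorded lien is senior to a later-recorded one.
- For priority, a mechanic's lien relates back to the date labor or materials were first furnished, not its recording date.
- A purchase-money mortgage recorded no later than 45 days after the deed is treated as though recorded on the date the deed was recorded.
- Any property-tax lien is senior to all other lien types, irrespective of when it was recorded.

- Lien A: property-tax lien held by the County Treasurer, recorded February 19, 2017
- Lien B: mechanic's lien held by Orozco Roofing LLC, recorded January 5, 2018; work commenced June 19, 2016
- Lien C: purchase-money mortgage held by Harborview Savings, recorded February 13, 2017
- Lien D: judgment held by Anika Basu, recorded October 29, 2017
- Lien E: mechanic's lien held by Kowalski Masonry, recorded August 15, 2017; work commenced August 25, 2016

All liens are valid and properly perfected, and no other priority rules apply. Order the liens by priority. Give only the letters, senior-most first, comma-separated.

A, B, E, C, D

First, effective dates: B relates back to June 19, 2016 (work commenced); C's effective date is the deed date, January 12, 2017; E relates back to August 25, 2016 (work commenced).
A, as a property-tax lien, has superpriority and ranks first.
Ordering the rest by effective date: B (June 19, 2016), E (August 25, 2016), C (January 12, 2017), D (October 29, 2017).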